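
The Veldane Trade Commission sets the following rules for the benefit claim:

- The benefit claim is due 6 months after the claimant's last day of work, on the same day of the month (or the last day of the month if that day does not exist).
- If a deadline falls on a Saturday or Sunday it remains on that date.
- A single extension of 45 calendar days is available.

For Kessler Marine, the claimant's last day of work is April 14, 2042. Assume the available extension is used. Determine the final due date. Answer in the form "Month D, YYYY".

6 months from April 14, 2042 is October 14, 2042.
No adjustment is made for weekends or holidays, so October 14, 2042 stands.
The 45-calendar-day extension moves the deadline from October 14, 2042 to November 28, 2042.
November 28, 2042 is a Friday; no weekend or holiday adjustment applies.
So the filing is due November 28, 2042.

November 28, 2042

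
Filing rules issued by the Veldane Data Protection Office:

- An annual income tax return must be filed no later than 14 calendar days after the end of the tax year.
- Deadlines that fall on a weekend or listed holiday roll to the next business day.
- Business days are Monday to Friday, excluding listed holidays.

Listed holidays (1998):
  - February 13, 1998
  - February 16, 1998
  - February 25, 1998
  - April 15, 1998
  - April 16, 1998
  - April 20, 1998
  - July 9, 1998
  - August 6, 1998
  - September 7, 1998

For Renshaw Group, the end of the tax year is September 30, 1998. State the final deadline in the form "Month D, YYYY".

October 14, 1998

14 calendar days after September 30, 1998 is October 14, 1998.
October 14, 1998 is a Wednesday and not a listed holiday, so it stands.
The final due date is October 14, 1998.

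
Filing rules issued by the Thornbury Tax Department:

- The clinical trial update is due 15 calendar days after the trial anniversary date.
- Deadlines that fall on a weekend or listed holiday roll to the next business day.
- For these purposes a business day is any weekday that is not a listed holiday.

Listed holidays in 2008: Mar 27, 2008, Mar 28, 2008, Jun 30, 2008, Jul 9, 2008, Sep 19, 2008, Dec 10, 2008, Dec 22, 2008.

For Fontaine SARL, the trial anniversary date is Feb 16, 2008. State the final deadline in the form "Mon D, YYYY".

From Feb 16, 2008, 15 calendar days later is Mar 2, 2008.
Mar 2, 2008 falls on a Sunday. Rolling to the next business day gives Mar 3, 2008, a Monday.
Final deadline: Mar 3, 2008.

Mar 3, 2008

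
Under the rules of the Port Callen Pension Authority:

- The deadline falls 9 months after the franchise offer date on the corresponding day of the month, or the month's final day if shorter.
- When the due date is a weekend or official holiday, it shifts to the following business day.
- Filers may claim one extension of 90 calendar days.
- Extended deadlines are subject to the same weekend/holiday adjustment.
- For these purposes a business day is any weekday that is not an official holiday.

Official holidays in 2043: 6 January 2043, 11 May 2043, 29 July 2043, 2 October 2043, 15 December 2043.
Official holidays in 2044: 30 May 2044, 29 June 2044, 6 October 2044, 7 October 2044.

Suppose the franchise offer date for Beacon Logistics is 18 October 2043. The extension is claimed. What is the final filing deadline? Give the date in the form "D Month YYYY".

9 months from 18 October 2043 is 18 July 2044.
18 July 2044 (Monday) is already a business day.
With the 90-day extension, 18 July 2044 becomes 16 October 2044.
16 October 2044 is a Sunday; the next business day is 17 October 2044 (Monday).
Final deadline: 17 October 2044.

17 October 2044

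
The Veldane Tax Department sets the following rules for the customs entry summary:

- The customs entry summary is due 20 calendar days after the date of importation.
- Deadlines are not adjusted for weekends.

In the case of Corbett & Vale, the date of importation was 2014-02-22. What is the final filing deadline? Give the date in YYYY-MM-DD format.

Adding 20 calendar days to 2014-02-22 gives 2014-03-14.
2014-03-14 is a Friday; no weekend or holiday adjustment applies.
Final deadline: 2014-03-14.

2014-03-14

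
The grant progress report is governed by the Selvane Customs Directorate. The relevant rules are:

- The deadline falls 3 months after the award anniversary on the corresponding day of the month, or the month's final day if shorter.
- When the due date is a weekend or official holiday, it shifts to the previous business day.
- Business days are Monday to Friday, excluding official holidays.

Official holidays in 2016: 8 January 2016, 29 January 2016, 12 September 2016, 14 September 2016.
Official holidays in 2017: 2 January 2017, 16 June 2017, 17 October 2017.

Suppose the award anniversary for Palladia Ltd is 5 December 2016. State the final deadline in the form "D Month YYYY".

3 months from 5 December 2016 is 5 March 2017.
5 March 2017 is a Sunday; the preceding business day is 3 March 2017 (Friday).
Final deadline: 3 March 2017.

3 March 2017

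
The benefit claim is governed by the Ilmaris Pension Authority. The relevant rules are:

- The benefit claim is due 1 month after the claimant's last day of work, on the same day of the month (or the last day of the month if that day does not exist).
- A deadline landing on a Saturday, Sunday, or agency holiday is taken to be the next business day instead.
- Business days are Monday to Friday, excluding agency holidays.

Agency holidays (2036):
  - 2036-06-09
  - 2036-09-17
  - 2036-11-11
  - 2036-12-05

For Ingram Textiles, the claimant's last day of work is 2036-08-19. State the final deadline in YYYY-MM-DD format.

2036-09-19

1 month from 2036-08-19 is 2036-09-19.
Since 2036-09-19 is a Friday and not a holiday, the date is unchanged.
Final deadline: 2036-09-19.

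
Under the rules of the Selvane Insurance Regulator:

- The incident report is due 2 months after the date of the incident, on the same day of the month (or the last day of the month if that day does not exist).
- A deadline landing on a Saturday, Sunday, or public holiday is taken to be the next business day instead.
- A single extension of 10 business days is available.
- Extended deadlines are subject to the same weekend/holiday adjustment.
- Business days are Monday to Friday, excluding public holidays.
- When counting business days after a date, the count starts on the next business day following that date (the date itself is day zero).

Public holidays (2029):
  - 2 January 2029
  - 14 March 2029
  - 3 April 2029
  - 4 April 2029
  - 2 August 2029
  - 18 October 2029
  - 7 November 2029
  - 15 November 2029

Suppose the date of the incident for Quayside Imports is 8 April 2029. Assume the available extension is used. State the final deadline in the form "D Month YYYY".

22 June 2029

2 months from 8 April 2029 is 8 June 2029.
8 June 2029 is a Friday and not a listed holiday, so it stands.
The 10-business-day extension runs from 8 June 2029 to 22 June 2029.
22 June 2029 is a Friday and not a listed holiday, so it stands.
So the filing is due 22 June 2029.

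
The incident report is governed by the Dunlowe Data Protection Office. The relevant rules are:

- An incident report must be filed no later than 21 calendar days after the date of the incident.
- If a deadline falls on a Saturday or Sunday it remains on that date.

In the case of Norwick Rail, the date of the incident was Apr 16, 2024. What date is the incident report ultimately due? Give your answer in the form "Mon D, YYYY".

May 7, 2024

21 calendar days after Apr 16, 2024 is May 7, 2024.
No adjustment is made for weekends or holidays, so May 7, 2024 stands.
The final due date is May 7, 2024.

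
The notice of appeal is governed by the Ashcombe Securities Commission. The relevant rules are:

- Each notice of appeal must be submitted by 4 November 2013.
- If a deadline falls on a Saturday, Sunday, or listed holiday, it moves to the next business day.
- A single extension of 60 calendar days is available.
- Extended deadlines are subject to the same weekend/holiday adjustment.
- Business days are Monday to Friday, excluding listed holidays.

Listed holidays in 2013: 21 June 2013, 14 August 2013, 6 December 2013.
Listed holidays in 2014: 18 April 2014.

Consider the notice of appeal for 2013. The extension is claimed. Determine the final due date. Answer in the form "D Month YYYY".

The statutory due date is 4 November 2013.
4 November 2013 falls on a Monday, which is a business day, so no adjustment is needed.
Applying the 60-calendar-day extension: 4 November 2013 + 60 days = 3 January 2014.
3 January 2014 (Friday) is already a business day.
Deadline: 3 January 2014.

3 January 2014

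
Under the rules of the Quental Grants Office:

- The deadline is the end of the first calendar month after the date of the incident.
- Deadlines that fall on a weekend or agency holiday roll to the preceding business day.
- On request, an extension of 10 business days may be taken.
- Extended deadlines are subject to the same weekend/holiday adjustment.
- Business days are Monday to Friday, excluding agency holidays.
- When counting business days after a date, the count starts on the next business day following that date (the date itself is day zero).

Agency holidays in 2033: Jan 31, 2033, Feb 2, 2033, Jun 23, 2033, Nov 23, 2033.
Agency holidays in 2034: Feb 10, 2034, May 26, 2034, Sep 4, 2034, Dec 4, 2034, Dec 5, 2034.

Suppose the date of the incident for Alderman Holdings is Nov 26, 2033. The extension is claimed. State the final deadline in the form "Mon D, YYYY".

Jan 13, 2034

1 month after Nov 26, 2033 falls in December 2033; the last day of that month is Dec 31, 2033.
Because Dec 31, 2033 is a Saturday, the deadline becomes Dec 30, 2033 (Friday).
Counting 10 further business days from Dec 30, 2033 reaches Jan 13, 2034.
Jan 13, 2034 falls on a Friday, which is a business day, so no adjustment is needed.
Final deadline: Jan 13, 2034.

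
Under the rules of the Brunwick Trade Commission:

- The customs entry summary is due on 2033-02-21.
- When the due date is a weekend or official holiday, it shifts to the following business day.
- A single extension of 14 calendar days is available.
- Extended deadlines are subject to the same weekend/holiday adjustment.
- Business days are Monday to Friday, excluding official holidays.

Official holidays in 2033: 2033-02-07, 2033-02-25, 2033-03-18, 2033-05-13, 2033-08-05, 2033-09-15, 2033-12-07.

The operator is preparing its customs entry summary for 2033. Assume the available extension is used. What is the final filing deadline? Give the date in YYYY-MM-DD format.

Start from the fixed due date, 2033-02-21.
Since 2033-02-21 is a Monday and not a holiday, the date is unchanged.
Applying the 14-calendar-day extension: 2033-02-21 + 14 days = 2033-03-07.
2033-03-07 is a Monday and not a listed holiday, so it stands.
Deadline: 2033-03-07.

2033-03-07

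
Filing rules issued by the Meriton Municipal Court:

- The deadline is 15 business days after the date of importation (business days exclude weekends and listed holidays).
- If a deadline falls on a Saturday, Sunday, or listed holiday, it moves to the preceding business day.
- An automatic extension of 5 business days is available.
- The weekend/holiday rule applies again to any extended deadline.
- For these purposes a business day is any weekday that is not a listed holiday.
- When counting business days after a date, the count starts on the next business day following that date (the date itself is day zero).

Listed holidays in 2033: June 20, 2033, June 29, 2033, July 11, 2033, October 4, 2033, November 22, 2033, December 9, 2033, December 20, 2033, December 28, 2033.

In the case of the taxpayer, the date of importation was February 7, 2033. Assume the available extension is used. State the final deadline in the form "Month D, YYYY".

15 business days after February 7, 2033, excluding weekends and holidays, is February 28, 2033.
February 28, 2033 is a Monday and not a listed holiday, so it stands.
Counting 5 further business days from February 28, 2033 reaches March 7, 2033.
March 7, 2033 falls on a Monday, which is a business day, so no adjustment is needed.
Final deadline: March 7, 2033.

March 7, 2033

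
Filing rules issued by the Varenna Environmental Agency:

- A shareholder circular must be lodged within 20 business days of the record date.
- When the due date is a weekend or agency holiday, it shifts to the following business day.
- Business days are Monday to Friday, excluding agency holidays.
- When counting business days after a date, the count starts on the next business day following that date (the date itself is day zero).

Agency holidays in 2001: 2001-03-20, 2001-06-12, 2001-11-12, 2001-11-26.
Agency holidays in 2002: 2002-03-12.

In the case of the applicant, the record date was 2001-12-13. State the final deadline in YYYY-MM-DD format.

Counting 20 business days after 2001-12-13 (skipping weekends and listed holidays) reaches 2002-01-10.
2002-01-10 (Thursday) is already a business day.
The final due date is 2002-01-10.

2002-01-10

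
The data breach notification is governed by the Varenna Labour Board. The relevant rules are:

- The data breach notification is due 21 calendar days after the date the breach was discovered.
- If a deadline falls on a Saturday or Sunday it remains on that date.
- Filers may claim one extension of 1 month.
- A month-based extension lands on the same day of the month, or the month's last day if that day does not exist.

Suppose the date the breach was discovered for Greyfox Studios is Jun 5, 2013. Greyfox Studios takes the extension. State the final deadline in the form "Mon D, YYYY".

Jul 26, 2013

Trigger date Jun 5, 2013 + 21 calendar days = Jun 26, 2013.
No adjustment is made for weekends or holidays, so Jun 26, 2013 stands.
Applying the 1 month extension: 1 month after Jun 26, 2013 is Jul 26, 2013.
Jul 26, 2013 is a Friday; no weekend or holiday adjustment applies.
Final deadline: Jul 26, 2013.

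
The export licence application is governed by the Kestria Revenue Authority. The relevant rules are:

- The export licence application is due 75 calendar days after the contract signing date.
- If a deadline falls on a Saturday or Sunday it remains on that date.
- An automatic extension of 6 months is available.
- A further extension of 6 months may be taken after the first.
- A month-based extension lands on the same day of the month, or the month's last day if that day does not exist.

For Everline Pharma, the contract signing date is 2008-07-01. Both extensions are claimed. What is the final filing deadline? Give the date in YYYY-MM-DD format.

2009-09-14

Trigger date 2008-07-01 + 75 calendar days = 2008-09-14.
2008-09-14 is a Sunday; no weekend or holiday adjustment applies.
Applying the 6 months extension: 6 months after 2008-09-14 is 2009-03-14.
No adjustment is made for weekends or holidays, so 2009-03-14 stands.
The 6 months extension carries 2009-03-14 to 2009-09-14.
No adjustment is made for weekends or holidays, so 2009-09-14 stands.
Deadline: 2009-09-14.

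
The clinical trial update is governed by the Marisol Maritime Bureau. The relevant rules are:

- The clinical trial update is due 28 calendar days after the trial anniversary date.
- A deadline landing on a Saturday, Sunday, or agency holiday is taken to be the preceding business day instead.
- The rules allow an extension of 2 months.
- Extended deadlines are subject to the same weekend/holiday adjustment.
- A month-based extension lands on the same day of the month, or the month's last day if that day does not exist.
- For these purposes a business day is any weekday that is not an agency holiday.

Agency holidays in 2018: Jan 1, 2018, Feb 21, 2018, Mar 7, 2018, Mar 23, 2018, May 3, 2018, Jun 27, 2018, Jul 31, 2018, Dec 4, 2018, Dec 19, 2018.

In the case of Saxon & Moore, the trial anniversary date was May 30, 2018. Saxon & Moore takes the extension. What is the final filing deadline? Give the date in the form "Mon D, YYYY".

Aug 24, 2018

Adding 28 calendar days to May 30, 2018 gives Jun 27, 2018.
Jun 27, 2018 is a listed holiday; the preceding business day is Jun 26, 2018 (Tuesday).
The 2 months extension carries Jun 26, 2018 to Aug 26, 2018.
Aug 26, 2018 is a Sunday; the preceding business day is Aug 24, 2018 (Friday).
Deadline: Aug 24, 2018.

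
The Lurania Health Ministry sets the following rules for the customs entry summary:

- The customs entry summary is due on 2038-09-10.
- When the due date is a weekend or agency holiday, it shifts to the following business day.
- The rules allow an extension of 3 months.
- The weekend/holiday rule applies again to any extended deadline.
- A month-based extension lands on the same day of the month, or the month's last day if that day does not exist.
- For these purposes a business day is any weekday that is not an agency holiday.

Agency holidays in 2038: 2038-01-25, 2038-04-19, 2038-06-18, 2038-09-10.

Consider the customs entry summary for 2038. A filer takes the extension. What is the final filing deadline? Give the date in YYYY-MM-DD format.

2038-12-13

The statutory due date is 2038-09-10.
2038-09-10 falls on a listed holiday. Rolling to the next business day gives 2038-09-13, a Monday.
Add 3 months to 2038-09-13: 2038-12-13.
Since 2038-12-13 is a Monday and not a holiday, the date is unchanged.
Final deadline: 2038-12-13.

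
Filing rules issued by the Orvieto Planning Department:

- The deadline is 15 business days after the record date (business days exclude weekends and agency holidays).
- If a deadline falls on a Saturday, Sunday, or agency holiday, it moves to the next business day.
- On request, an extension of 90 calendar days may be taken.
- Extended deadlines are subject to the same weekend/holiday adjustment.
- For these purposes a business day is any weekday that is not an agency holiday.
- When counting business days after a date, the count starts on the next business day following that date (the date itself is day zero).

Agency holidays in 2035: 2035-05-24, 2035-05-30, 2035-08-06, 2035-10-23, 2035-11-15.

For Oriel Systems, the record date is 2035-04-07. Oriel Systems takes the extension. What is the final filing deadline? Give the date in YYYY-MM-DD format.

2035-07-26

15 business days after 2035-04-07, excluding weekends and holidays, is 2035-04-27.
Since 2035-04-27 is a Friday and not a holiday, the date is unchanged.
Applying the 90-calendar-day extension: 2035-04-27 + 90 days = 2035-07-26.
2035-07-26 is a Thursday and not a listed holiday, so it stands.
Final deadline: 2035-07-26.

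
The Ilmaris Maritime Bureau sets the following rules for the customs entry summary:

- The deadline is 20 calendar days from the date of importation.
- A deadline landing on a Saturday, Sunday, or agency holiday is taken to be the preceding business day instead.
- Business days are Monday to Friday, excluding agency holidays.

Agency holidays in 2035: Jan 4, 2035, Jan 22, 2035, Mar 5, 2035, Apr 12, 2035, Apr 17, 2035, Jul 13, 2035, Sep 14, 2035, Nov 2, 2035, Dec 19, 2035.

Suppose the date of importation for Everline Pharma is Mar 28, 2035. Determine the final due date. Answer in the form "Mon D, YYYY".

Trigger date Mar 28, 2035 + 20 calendar days = Apr 17, 2035.
Apr 17, 2035 is a listed holiday; the preceding business day is Apr 16, 2035 (Monday).
The final due date is Apr 16, 2035.

Apr 16, 2035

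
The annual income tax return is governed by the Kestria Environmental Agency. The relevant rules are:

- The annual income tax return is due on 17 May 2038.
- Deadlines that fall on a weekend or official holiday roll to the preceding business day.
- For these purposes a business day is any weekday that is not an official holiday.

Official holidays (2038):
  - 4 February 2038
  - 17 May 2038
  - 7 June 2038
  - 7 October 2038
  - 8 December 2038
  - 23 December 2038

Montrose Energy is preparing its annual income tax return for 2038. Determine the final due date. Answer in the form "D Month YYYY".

14 May 2038

The statutory due date is 17 May 2038.
17 May 2038 is a listed holiday, so it moves to the preceding business day, 14 May 2038 (Friday).
The final due date is 14 May 2038.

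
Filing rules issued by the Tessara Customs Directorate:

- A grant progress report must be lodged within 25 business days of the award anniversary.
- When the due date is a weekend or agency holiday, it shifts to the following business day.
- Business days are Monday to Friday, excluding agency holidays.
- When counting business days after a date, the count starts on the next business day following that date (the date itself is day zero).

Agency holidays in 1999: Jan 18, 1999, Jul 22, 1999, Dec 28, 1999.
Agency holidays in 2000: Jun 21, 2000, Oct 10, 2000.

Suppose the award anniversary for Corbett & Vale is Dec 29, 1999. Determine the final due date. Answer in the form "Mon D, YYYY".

Feb 2, 2000

Counting 25 business days after Dec 29, 1999 (skipping weekends and listed holidays) reaches Feb 2, 2000.
Since Feb 2, 2000 is a Wednesday and not a holiday, the date is unchanged.
So the filing is due Feb 2, 2000.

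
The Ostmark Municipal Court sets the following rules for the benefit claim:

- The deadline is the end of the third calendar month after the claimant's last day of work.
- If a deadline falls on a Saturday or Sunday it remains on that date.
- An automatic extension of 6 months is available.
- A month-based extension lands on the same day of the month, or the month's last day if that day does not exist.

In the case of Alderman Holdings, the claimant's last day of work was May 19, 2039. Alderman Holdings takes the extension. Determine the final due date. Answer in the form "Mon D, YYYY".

Feb 29, 2040

3 months after May 19, 2039 falls in August 2039; the last day of that month is Aug 31, 2039.
Aug 31, 2039 falls on a Wednesday. The rules make no weekend/holiday allowance, so it remains Aug 31, 2039.
The 6 months extension carries Aug 31, 2039 to Feb 29, 2040 (day 31 does not exist in February, so the month's last day is used).
Feb 29, 2040 falls on a Wednesday. The rules make no weekend/holiday allowance, so it remains Feb 29, 2040.
So the filing is due Feb 29, 2040.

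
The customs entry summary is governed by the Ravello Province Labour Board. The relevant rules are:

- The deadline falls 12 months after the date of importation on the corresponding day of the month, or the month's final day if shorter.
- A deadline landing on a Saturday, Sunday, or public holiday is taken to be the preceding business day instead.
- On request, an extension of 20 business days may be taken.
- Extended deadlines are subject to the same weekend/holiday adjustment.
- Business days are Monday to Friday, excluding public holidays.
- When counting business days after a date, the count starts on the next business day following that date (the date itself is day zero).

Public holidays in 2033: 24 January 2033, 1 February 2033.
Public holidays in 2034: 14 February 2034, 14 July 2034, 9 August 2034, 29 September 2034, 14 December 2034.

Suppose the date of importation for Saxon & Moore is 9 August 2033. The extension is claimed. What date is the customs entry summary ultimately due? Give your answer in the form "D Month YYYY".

6 September 2034

Moving 12 months forward from 9 August 2033 on the corresponding day gives 9 August 2034.
9 August 2034 is a listed holiday, so it moves to the preceding business day, 8 August 2034 (Tuesday).
Applying the 20-business-day extension: 20 business days after 8 August 2034 is 6 September 2034.
Since 6 September 2034 is a Wednesday and not a holiday, the date is unchanged.
So the filing is due 6 September 2034.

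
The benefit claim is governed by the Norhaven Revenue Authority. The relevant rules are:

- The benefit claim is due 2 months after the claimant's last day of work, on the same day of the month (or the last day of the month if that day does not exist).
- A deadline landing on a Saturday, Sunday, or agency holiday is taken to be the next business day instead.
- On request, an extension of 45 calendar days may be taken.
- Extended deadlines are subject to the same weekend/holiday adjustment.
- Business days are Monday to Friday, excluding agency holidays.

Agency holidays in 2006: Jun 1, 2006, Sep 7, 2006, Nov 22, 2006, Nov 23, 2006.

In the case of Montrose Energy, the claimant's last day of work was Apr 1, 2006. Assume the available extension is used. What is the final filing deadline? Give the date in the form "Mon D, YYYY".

2 months after Apr 1, 2006, on the same day of the month, is Jun 1, 2006.
Because Jun 1, 2006 is a listed holiday, the deadline becomes Jun 2, 2006 (Friday).
Applying the 45-calendar-day extension: Jun 2, 2006 + 45 days = Jul 17, 2006.
Jul 17, 2006 is a Monday and not a listed holiday, so it stands.
Final deadline: Jul 17, 2006.

Jul 17, 2006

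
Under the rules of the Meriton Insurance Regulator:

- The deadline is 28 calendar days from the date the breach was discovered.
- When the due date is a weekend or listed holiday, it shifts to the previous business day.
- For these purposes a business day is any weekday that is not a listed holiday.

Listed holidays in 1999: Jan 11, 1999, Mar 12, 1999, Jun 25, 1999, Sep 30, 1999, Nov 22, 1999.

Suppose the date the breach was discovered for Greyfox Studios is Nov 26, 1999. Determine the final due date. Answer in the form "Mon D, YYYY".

Adding 28 calendar days to Nov 26, 1999 gives Dec 24, 1999.
Since Dec 24, 1999 is a Friday and not a holiday, the date is unchanged.
The final due date is Dec 24, 1999.

Dec 24, 1999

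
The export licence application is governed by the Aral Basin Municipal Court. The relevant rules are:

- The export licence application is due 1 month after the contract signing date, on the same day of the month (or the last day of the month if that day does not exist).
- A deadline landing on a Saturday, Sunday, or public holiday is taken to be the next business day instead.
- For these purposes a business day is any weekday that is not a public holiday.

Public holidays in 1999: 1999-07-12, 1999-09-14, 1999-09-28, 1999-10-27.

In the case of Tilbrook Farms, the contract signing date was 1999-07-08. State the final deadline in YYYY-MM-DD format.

1999-08-09

Moving 1 month forward from 1999-07-08 on the corresponding day gives 1999-08-08.
1999-08-08 is a Sunday; the next business day is 1999-08-09 (Monday).
Final deadline: 1999-08-09.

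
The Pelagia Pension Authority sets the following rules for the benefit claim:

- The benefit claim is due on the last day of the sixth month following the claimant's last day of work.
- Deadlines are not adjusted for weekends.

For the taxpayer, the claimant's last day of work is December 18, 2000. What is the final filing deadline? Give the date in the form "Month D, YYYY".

The sixth month after December 18, 2000 is June 2001, whose last day is June 30, 2001.
June 30, 2001 is a Saturday; no weekend or holiday adjustment applies.
Final deadline: June 30, 2001.

June 30, 2001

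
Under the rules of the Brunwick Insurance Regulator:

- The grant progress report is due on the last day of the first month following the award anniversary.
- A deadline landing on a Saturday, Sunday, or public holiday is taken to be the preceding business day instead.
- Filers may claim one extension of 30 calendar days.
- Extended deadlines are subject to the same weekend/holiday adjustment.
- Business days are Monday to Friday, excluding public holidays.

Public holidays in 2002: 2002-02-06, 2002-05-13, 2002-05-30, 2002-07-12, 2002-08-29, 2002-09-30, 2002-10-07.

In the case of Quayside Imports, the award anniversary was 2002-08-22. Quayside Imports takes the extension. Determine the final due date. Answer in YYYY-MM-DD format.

2002-10-25

1 month after 2002-08-22 falls in September 2002; the last day of that month is 2002-09-30.
2002-09-30 is a listed holiday, so it moves to the preceding business day, 2002-09-27 (Friday).
Applying the 30-calendar-day extension: 2002-09-27 + 30 days = 2002-10-27.
2002-10-27 is a Sunday, so it moves to the preceding business day, 2002-10-25 (Friday).
The final due date is 2002-10-25.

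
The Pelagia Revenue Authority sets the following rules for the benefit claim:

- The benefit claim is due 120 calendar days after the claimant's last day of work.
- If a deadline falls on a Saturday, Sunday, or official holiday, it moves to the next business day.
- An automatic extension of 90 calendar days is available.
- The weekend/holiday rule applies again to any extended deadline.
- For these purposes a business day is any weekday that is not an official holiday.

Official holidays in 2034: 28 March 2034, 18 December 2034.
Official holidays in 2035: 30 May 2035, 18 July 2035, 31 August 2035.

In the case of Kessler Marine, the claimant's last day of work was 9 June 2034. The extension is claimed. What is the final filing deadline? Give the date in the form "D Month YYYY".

8 January 2035

120 calendar days after 9 June 2034 is 7 October 2034.
Because 7 October 2034 is a Saturday, the deadline becomes 9 October 2034 (Monday).
The 90-calendar-day extension moves the deadline from 9 October 2034 to 7 January 2035.
7 January 2035 is a Sunday; the next business day is 8 January 2035 (Monday).
So the filing is due 8 January 2035.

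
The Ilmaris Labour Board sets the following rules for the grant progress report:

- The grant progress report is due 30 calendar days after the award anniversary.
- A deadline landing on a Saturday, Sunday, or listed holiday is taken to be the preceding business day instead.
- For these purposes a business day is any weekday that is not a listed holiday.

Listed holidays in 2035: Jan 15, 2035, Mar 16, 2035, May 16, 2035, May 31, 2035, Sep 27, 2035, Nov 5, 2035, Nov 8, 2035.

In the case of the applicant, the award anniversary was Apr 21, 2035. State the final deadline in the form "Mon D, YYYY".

Trigger date Apr 21, 2035 + 30 calendar days = May 21, 2035.
Since May 21, 2035 is a Monday and not a holiday, the date is unchanged.
Final deadline: May 21, 2035.

May 21, 2035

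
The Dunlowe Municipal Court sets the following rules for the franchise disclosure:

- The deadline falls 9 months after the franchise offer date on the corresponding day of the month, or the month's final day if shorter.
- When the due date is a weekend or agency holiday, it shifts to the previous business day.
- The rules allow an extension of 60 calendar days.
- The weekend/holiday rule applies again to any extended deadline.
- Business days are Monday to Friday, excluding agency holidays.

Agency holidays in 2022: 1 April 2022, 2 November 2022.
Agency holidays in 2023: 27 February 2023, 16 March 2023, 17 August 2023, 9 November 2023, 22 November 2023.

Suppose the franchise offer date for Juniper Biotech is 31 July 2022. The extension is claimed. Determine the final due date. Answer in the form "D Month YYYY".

27 June 2023

9 months from 31 July 2022 is 30 April 2023 (day 31 does not exist in April, so the month's last day is used).
30 April 2023 falls on a Sunday. Rolling to the preceding business day gives 28 April 2023, a Friday.
The 60-calendar-day extension moves the deadline from 28 April 2023 to 27 June 2023.
27 June 2023 falls on a Tuesday, which is a business day, so no adjustment is needed.
So the filing is due 27 June 2023.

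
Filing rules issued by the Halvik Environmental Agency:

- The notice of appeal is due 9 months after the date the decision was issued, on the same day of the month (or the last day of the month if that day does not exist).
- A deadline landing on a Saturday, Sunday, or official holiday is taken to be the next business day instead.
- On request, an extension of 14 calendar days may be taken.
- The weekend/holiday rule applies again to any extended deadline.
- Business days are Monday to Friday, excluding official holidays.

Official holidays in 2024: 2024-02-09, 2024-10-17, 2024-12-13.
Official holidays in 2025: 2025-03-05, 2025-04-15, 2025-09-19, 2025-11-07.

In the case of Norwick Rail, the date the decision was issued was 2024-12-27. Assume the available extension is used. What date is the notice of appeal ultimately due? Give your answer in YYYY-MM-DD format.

9 months from 2024-12-27 is 2025-09-27.
2025-09-27 is a Saturday, so it moves to the next business day, 2025-09-29 (Monday).
Add the 14 calendar-day extension to 2025-09-29: 2025-10-13.
Since 2025-10-13 is a Monday and not a holiday, the date is unchanged.
So the filing is due 2025-10-13.

2025-10-13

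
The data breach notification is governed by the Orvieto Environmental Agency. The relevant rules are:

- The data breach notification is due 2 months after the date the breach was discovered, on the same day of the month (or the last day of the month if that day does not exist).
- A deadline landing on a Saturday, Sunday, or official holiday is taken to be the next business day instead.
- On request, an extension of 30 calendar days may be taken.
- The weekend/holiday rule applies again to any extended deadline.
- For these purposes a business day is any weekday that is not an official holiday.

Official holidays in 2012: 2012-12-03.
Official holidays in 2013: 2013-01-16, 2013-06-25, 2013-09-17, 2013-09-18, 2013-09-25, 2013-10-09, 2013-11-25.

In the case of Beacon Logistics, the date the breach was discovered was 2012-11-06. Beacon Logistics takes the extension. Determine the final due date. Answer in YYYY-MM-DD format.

2 months from 2012-11-06 is 2013-01-06.
2013-01-06 is a Sunday, so it moves to the next business day, 2013-01-07 (Monday).
Add the 30 calendar-day extension to 2013-01-07: 2013-02-06.
2013-02-06 is a Wednesday and not a listed holiday, so it stands.
Final deadline: 2013-02-06.

2013-02-06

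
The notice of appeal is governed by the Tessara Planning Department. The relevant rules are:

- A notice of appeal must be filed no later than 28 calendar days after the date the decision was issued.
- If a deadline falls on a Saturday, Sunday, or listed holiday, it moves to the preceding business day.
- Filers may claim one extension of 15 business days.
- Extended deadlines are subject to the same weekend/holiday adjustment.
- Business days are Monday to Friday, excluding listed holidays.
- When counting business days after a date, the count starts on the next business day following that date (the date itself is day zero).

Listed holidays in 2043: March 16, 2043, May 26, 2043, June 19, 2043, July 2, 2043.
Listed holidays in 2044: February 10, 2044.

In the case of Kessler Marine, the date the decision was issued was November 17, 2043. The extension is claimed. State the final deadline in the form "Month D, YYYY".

28 calendar days after November 17, 2043 is December 15, 2043.
Since December 15, 2043 is a Tuesday and not a holiday, the date is unchanged.
The 15-business-day extension runs from December 15, 2043 to January 5, 2044.
January 5, 2044 is a Tuesday and not a listed holiday, so it stands.
Deadline: January 5, 2044.

January 5, 2044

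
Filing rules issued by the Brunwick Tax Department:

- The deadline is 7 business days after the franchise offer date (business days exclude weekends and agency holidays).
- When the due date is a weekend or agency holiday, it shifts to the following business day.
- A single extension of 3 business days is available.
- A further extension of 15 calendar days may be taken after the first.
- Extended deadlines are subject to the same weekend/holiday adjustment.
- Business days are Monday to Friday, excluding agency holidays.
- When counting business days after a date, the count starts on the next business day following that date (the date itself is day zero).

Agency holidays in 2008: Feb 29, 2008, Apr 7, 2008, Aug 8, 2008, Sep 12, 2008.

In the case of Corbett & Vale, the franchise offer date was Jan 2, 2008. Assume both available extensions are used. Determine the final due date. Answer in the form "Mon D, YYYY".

Counting 7 business days after Jan 2, 2008 (skipping weekends and listed holidays) reaches Jan 11, 2008.
Jan 11, 2008 is a Friday and not a listed holiday, so it stands.
Counting 3 further business days from Jan 11, 2008 reaches Jan 16, 2008.
Since Jan 16, 2008 is a Wednesday and not a holiday, the date is unchanged.
Add the 15 calendar-day extension to Jan 16, 2008: Jan 31, 2008.
Jan 31, 2008 falls on a Thursday, which is a business day, so no adjustment is needed.
Final deadline: Jan 31, 2008.

Jan 31, 2008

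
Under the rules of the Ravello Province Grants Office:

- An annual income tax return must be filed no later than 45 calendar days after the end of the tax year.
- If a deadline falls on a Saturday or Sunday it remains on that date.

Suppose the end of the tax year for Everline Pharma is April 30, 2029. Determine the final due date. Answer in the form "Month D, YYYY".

Trigger date April 30, 2029 + 45 calendar days = June 14, 2029.
June 14, 2029 is a Thursday; no weekend or holiday adjustment applies.
The final due date is June 14, 2029.

June 14, 2029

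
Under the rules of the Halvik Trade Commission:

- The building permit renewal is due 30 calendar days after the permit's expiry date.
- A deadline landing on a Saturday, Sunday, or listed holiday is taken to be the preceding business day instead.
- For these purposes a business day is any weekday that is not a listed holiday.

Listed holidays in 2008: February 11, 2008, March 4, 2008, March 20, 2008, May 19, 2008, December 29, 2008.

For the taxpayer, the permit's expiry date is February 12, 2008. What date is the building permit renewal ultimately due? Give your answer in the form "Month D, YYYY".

Adding 30 calendar days to February 12, 2008 gives March 13, 2008.
March 13, 2008 falls on a Thursday, which is a business day, so no adjustment is needed.
Deadline: March 13, 2008.

March 13, 2008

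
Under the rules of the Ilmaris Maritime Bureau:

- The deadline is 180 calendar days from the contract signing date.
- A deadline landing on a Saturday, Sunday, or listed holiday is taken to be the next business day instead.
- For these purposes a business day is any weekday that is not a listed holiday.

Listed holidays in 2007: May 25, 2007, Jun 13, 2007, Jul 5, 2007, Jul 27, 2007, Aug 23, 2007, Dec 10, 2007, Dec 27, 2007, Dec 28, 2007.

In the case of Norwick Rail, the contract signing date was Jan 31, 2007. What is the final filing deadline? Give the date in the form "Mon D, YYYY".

Adding 180 calendar days to Jan 31, 2007 gives Jul 30, 2007.
Jul 30, 2007 falls on a Monday, which is a business day, so no adjustment is needed.
The final due date is Jul 30, 2007.

Jul 30, 2007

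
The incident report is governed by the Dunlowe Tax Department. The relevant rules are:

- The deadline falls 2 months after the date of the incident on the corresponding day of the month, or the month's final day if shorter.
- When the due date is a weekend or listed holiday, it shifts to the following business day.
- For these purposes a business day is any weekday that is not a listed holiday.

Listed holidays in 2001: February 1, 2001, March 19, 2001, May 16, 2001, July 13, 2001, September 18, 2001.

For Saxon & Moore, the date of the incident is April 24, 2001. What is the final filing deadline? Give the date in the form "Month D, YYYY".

June 25, 2001

Moving 2 months forward from April 24, 2001 on the corresponding day gives June 24, 2001.
Because June 24, 2001 is a Sunday, the deadline becomes June 25, 2001 (Monday).
Deadline: June 25, 2001.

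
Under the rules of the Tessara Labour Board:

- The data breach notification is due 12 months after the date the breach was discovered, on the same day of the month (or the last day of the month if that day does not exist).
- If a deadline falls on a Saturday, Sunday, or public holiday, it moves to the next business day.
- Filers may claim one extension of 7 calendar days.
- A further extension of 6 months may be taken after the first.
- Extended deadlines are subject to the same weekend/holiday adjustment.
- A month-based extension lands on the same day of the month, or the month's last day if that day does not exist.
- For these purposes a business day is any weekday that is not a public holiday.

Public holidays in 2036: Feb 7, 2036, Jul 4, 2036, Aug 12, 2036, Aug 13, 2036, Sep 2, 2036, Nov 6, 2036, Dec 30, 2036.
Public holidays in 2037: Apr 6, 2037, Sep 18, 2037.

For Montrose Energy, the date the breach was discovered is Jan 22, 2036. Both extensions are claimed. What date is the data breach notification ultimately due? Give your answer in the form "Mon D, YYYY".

12 months from Jan 22, 2036 is Jan 22, 2037.
Jan 22, 2037 falls on a Thursday, which is a business day, so no adjustment is needed.
The 7-calendar-day extension moves the deadline from Jan 22, 2037 to Jan 29, 2037.
Jan 29, 2037 falls on a Thursday, which is a business day, so no adjustment is needed.
Add 6 months to Jan 29, 2037: Jul 29, 2037.
Since Jul 29, 2037 is a Wednesday and not a holiday, the date is unchanged.
So the filing is due Jul 29, 2037.

Jul 29, 2037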